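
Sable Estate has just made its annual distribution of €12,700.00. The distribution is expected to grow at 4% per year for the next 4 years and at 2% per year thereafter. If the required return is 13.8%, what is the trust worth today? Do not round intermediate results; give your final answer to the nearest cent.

€117340.10

D_1 = 13208.00000
D_2 = 13736.32000
D_3 = 14285.77280
D_4 = 14857.20371
Terminal value at year 4: TV = D_4×(1+g_2)/(r−g_2) = 15154.34779/0.118 = 128426.67615
P_0 = D_1/(1+r)^1 + D_2/(1+r)^2 + D_3/(1+r)^3 + D_4/(1+r)^4 + TV/(1+r)^4
    = 11606.32689 + 10606.83652 + 9693.41826 + 8858.65993 + 76574.85699 = 117340.09859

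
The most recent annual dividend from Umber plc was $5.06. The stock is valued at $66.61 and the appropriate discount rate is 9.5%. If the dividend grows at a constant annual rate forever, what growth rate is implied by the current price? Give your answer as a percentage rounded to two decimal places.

P = D₀(1+g)/(r−g) ⇒ P(r−g) = D₀(1+g) ⇒ g(P+D₀) = P·r − D₀
g = (P·r − D₀)/(P + D₀) = ($66.61×0.095 − $5.06) / ($66.61 + $5.06) = 0.017692

1.77%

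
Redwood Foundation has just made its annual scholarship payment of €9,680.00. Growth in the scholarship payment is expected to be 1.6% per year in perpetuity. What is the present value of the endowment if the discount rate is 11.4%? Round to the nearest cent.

€100355.92

D₁ = D₀ × (1 + g) = €9,680.00 × 1.016 = €9,834.8800
Growing perpetuity: P = D₁ / (r − g) = €9,834.8800 / (0.114 − 0.016) = €100,355.92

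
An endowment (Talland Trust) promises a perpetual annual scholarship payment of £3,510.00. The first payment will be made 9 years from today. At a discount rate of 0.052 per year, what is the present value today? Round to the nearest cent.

Value at end of year 8: C / r = £3,510.00 / 0.052 = £67,500.0000
Discount to today: PV = £67,500.0000 / (1 + 0.052)^8 = £67,500.0000 / 1.500120 = £44,996.41

£44996.41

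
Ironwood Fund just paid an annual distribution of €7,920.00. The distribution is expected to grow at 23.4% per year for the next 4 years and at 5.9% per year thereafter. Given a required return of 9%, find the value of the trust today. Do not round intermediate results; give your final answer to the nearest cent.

D_1 = 9773.28000
D_2 = 12060.22752
D_3 = 14882.32076
D_4 = 18364.78382
Terminal value at year 4: TV = D_4×(1+g_2)/(r−g_2) = 19448.30606/0.031 = 627364.71170
P_0 = D_1/(1+r)^1 + D_2/(1+r)^2 + D_3/(1+r)^3 + D_4/(1+r)^4 + TV/(1+r)^4
    = 8966.31193 + 10150.85222 + 11491.88224 + 13010.07585 + 444440.97830 = 488060.10053

€488060.10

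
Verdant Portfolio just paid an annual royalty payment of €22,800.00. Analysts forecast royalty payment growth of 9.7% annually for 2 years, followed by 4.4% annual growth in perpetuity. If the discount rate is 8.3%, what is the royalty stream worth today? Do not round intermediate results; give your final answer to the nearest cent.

€672708.23

D_1 = 25011.60000
D_2 = 27437.72520
Terminal value at year 2: TV = D_2×(1+g_2)/(r−g_2) = 28644.98511/0.039 = 734486.79766
P_0 = D_1/(1+r)^1 + D_2/(1+r)^2 + TV/(1+r)^2
    = 23094.73684 + 23393.28376 + 626220.21151 = 672708.23212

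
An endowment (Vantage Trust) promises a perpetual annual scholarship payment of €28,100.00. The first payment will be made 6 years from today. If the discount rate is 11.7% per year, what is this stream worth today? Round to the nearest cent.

€138119.37

Value at end of year 5: C / r = €28,100.00 / 0.117 = €240,170.9402
Discount to today: PV = €240,170.9402 / (1 + 0.117)^5 = €240,170.9402 / 1.738865 = €138,119.37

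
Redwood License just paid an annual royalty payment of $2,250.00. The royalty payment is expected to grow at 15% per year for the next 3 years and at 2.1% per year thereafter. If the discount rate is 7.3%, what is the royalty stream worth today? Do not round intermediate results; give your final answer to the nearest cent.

D_1 = 2587.50000
D_2 = 2975.62500
D_3 = 3421.96875
Terminal value at year 3: TV = D_3×(1+g_2)/(r−g_2) = 3493.83009/0.052 = 67189.04026
P_0 = D_1/(1+r)^1 + D_2/(1+r)^2 + D_3/(1+r)^3 + TV/(1+r)^3
    = 2411.46319 + 2584.51320 + 2769.98153 + 54387.52197 = 62153.47989

$62153.48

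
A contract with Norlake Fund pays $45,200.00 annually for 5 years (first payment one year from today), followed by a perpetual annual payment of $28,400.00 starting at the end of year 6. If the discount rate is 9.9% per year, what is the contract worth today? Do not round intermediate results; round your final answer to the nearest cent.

$350716.93

PV of 5-year annuity: $45,200.00 × [1 − (1+0.099)^−5] / 0.099 = 171782.18615
Perpetuity value at year 5: $28,400.00 / 0.099 = 286868.68687
PV of perpetuity: 286868.68687 / (1+0.099)^5 = 178934.74690
Total PV = 171782.18615 + 178934.74690 = 350716.93305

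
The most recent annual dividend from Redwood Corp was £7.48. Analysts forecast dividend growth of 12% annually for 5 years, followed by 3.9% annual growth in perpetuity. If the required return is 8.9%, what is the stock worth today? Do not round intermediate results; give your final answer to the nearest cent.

D_1 = 8.37760
D_2 = 9.38291
D_3 = 10.50886
D_4 = 11.76992
D_5 = 13.18232
Terminal value at year 5: TV = D_5×(1+g_2)/(r−g_2) = 13.69643/0.05 = 273.92852
P_0 = D_1/(1+r)^1 + D_2/(1+r)^2 + D_3/(1+r)^3 + D_4/(1+r)^4 + D_5/(1+r)^5 + TV/(1+r)^5
    = 7.69293 + 7.91192 + 8.13714 + 8.36878 + 8.60701 + 178.85367 = 219.57145

£219.57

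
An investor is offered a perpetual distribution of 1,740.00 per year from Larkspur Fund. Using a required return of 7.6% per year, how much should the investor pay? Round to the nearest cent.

22894.74

Level perpetuity: PV = C / r = 1,740.00 / 0.076 = 22,894.74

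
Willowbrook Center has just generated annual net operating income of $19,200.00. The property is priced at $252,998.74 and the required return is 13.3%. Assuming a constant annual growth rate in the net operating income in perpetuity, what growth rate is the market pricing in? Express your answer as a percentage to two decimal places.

P = D₀(1+g)/(r−g) ⇒ P(r−g) = D₀(1+g) ⇒ g(P+D₀) = P·r − D₀
g = (P·r − D₀)/(P + D₀) = ($252,998.74×0.133 − $19,200.00) / ($252,998.74 + $19,200.00) = 0.053082

5.31%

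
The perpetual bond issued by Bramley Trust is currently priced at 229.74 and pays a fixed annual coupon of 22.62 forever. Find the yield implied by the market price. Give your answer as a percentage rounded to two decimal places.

P = C/r ⇒ r = C/P = 22.62/229.74 = 0.098459

9.85%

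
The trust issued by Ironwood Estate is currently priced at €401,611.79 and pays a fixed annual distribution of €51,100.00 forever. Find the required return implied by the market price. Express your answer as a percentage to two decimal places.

12.72%

P = C/r ⇒ r = C/P = €51,100.00/€401,611.79 = 0.127237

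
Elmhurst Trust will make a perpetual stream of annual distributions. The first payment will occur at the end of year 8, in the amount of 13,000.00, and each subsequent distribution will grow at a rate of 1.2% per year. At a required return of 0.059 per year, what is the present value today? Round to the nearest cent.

185171.34

Value at end of year 7: C₁ / (r − g) = 13,000.00 / (0.059 − 0.012) = 276,595.7447
Discount to today: PV = 276,595.7447 / (1 + 0.059)^7 = 276,595.7447 / 1.493729 = 185,171.34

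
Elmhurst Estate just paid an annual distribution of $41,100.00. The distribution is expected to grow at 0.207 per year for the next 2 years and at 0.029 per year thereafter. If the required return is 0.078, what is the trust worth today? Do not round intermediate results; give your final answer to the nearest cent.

$1179570.47

D_1 = 49607.70000
D_2 = 59876.49390
Terminal value at year 2: TV = D_2×(1+g_2)/(r−g_2) = 61612.91222/0.049 = 1257406.37190
P_0 = D_1/(1+r)^1 + D_2/(1+r)^2 + TV/(1+r)^2
    = 46018.27458 + 51525.09965 + 1082027.09262 = 1179570.46685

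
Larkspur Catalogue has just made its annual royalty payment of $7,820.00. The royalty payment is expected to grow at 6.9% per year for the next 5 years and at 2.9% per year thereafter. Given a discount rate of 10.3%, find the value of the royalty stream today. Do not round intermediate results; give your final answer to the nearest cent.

D_1 = 8359.58000
D_2 = 8936.39102
D_3 = 9553.00200
D_4 = 10212.15914
D_5 = 10916.79812
Terminal value at year 5: TV = D_5×(1+g_2)/(r−g_2) = 11233.38526/0.074 = 151802.50357
P_0 = D_1/(1+r)^1 + D_2/(1+r)^2 + D_3/(1+r)^3 + D_4/(1+r)^4 + D_5/(1+r)^5 + TV/(1+r)^5
    = 7578.94832 + 7345.32707 + 7118.90720 + 6899.46672 + 6686.79050 + 92982.53279 = 128611.97260

$128611.97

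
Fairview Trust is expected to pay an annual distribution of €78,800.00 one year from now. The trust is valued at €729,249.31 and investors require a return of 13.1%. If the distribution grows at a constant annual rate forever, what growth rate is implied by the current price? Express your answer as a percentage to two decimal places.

2.29%

P = D₁/(r−g) ⇒ g = r − D₁/P = 0.131 − €78,800.00/€729,249.31 = 0.022944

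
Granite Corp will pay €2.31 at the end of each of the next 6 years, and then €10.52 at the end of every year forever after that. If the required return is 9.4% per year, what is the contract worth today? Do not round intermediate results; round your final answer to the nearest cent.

€75.52

PV of 6-year annuity: €2.31 × [1 − (1+0.094)^−6] / 0.094 = 10.24005
Perpetuity value at year 6: €10.52 / 0.094 = 111.91489
PV of perpetuity: 111.91489 / (1+0.094)^6 = 65.28057
Total PV = 10.24005 + 65.28057 = 75.52062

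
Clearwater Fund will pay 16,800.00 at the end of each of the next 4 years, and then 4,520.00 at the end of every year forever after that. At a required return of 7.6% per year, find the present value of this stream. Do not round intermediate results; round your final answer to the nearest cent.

PV of 4-year annuity: 16,800.00 × [1 − (1+0.076)^−4] / 0.076 = 56142.77874
Perpetuity value at year 4: 4,520.00 / 0.076 = 59473.68421
PV of perpetuity: 59473.68421 / (1+0.076)^4 = 44368.60326
Total PV = 56142.77874 + 44368.60326 = 100511.38201

100511.38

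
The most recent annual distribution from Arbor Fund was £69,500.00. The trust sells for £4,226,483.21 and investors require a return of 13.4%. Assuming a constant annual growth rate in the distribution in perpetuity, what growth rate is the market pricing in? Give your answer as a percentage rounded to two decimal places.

11.57%

P = D₀(1+g)/(r−g) ⇒ P(r−g) = D₀(1+g) ⇒ g(P+D₀) = P·r − D₀
g = (P·r − D₀)/(P + D₀) = (£4,226,483.21×0.134 − £69,500.00) / (£4,226,483.21 + £69,500.00) = 0.115654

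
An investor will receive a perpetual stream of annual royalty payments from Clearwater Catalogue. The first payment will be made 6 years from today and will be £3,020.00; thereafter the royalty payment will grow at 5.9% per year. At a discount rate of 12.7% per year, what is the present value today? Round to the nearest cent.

Value at end of year 5: C₁ / (r − g) = £3,020.00 / (0.127 − 0.059) = £44,411.7647
Discount to today: PV = £44,411.7647 / (1 + 0.127)^5 = £44,411.7647 / 1.818108 = £24,427.47

£24427.47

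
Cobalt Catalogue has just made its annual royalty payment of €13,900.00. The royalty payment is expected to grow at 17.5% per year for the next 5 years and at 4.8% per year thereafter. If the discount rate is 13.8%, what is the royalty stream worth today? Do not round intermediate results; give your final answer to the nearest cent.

D_1 = 16332.50000
D_2 = 19190.68750
D_3 = 22549.05781
D_4 = 26495.14293
D_5 = 31131.79294
Terminal value at year 5: TV = D_5×(1+g_2)/(r−g_2) = 32626.11900/0.09 = 362512.43337
P_0 = D_1/(1+r)^1 + D_2/(1+r)^2 + D_3/(1+r)^3 + D_4/(1+r)^4 + D_5/(1+r)^5 + TV/(1+r)^5
    = 14351.93322 + 14818.56022 + 15300.35875 + 15797.82208 + 16311.45953 + 189937.88433 = 266518.01813

€266518.02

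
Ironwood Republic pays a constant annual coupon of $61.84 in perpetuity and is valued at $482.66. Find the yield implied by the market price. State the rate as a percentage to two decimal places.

12.81%

P = C/r ⇒ r = C/P = $61.84/$482.66 = 0.128123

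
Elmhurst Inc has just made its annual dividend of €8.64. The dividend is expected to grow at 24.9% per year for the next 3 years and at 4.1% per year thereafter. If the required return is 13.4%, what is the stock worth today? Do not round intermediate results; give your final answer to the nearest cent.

€160.76

D_1 = 10.79136
D_2 = 13.47841
D_3 = 16.83453
Terminal value at year 3: TV = D_3×(1+g_2)/(r−g_2) = 17.52475/0.093 = 188.43815
P_0 = D_1/(1+r)^1 + D_2/(1+r)^2 + D_3/(1+r)^3 + TV/(1+r)^3
    = 9.51619 + 10.48124 + 11.54415 + 129.21998 = 160.76156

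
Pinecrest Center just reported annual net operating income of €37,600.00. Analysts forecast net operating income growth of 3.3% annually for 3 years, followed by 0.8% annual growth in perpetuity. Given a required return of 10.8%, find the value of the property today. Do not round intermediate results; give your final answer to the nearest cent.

D_1 = 38840.80000
D_2 = 40122.54640
D_3 = 41446.59043
Terminal value at year 3: TV = D_3×(1+g_2)/(r−g_2) = 41778.16315/0.1 = 417781.63155
P_0 = D_1/(1+r)^1 + D_2/(1+r)^2 + D_3/(1+r)^3 + TV/(1+r)^3
    = 35054.87365 + 32682.02570 + 30469.79472 + 307135.53077 = 405342.22484

€405342.22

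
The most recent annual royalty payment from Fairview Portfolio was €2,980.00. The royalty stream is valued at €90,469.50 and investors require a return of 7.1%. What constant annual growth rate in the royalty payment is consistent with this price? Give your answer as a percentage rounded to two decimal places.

P = D₀(1+g)/(r−g) ⇒ P(r−g) = D₀(1+g) ⇒ g(P+D₀) = P·r − D₀
g = (P·r − D₀)/(P + D₀) = (€90,469.50×0.071 − €2,980.00) / (€90,469.50 + €2,980.00) = 0.036847

3.68%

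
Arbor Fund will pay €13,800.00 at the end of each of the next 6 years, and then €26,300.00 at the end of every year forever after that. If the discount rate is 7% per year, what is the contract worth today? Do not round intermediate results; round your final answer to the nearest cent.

€316132.54

PV of 6-year annuity: €13,800.00 × [1 − (1+0.07)^−6] / 0.07 = 65778.24730
Perpetuity value at year 6: €26,300.00 / 0.07 = 375714.28571
PV of perpetuity: 375714.28571 / (1+0.07)^6 = 250354.29266
Total PV = 65778.24730 + 250354.29266 = 316132.53997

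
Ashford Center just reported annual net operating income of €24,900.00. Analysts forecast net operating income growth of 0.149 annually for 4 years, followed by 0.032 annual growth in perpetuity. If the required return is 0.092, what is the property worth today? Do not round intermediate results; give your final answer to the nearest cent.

D_1 = 28610.10000
D_2 = 32873.00490
D_3 = 37771.08263
D_4 = 43398.97394
Terminal value at year 4: TV = D_4×(1+g_2)/(r−g_2) = 44787.74111/0.06 = 746462.35180
P_0 = D_1/(1+r)^1 + D_2/(1+r)^2 + D_3/(1+r)^3 + D_4/(1+r)^4 + TV/(1+r)^4
    = 26199.72527 + 27567.29335 + 29006.24548 + 30520.30774 + 524949.29316 = 638242.86500

€638242.87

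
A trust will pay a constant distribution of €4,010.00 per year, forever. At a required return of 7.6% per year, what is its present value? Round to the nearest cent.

€52763.16

Level perpetuity: PV = C / r = €4,010.00 / 0.076 = €52,763.16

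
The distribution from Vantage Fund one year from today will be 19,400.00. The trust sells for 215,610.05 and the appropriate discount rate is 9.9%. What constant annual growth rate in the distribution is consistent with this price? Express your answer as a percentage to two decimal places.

P = D₁/(r−g) ⇒ g = r − D₁/P = 0.099 − 19,400.00/215,610.05 = 0.009023

0.90%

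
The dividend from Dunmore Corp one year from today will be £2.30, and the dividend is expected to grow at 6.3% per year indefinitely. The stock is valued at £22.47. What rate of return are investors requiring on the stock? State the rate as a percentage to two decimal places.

16.54%

P = D₁/(r − g) ⇒ r = D₁/P + g = £2.3000/£22.47 + 0.063 = 0.102359 + 0.063 = 0.165359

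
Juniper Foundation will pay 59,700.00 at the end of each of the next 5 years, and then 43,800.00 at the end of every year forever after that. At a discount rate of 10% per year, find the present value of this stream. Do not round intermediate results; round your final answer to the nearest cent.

498273.51

PV of 5-year annuity: 59,700.00 × [1 − (1+0.1)^−5] / 0.1 = 226309.97013
Perpetuity value at year 5: 43,800.00 / 0.1 = 438000.00000
PV of perpetuity: 438000.00000 / (1+0.1)^5 = 271963.53950
Total PV = 226309.97013 + 271963.53950 = 498273.50963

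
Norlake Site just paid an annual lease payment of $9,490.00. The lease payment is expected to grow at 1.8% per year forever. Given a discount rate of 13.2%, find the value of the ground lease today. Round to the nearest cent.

$84744.04

D₁ = D₀ × (1 + g) = $9,490.00 × 1.018 = $9,660.8200
Growing perpetuity: P = D₁ / (r − g) = $9,660.8200 / (0.132 − 0.018) = $84,744.04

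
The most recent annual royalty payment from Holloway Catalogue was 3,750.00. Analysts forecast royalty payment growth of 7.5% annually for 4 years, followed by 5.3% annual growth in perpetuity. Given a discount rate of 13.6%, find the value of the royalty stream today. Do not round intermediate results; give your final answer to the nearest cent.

D_1 = 4031.25000
D_2 = 4333.59375
D_3 = 4658.61328
D_4 = 5008.00928
Terminal value at year 4: TV = D_4×(1+g_2)/(r−g_2) = 5273.43377/0.083 = 63535.34661
P_0 = D_1/(1+r)^1 + D_2/(1+r)^2 + D_3/(1+r)^3 + D_4/(1+r)^4 + TV/(1+r)^4
    = 3548.63556 + 3358.08383 + 3177.76419 + 3007.12720 + 38150.66197 = 51242.27276

51242.27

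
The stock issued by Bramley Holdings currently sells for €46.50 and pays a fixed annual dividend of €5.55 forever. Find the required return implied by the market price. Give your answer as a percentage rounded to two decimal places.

11.94%

P = C/r ⇒ r = C/P = €5.55/€46.50 = 0.119355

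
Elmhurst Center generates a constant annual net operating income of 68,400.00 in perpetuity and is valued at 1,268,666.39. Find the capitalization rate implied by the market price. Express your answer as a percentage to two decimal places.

P = C/r ⇒ r = C/P = 68,400.00/1,268,666.39 = 0.053915

5.39%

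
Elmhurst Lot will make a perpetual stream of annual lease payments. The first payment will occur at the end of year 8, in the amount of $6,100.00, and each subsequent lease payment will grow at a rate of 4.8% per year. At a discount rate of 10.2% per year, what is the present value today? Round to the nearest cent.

$57235.43

Value at end of year 7: C₁ / (r − g) = $6,100.00 / (0.102 − 0.048) = $112,962.9630
Discount to today: PV = $112,962.9630 / (1 + 0.102)^7 = $112,962.9630 / 1.973655 = $57,235.43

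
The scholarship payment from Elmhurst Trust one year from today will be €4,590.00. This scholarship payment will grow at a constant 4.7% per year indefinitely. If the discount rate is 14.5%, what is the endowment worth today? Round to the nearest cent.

€46836.73

Growing perpetuity: P = D₁ / (r − g) = €4,590.0000 / (0.145 − 0.047) = €46,836.73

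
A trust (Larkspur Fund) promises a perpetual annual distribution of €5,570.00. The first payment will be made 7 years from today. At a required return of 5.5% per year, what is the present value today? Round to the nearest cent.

Value at end of year 6: C / r = €5,570.00 / 0.055 = €101,272.7273
Discount to today: PV = €101,272.7273 / (1 + 0.055)^6 = €101,272.7273 / 1.378843 = €73,447.62

€73447.62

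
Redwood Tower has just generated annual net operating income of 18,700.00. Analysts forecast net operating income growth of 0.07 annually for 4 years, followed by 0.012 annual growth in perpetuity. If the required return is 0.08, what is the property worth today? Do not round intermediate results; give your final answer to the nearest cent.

341219.35

D_1 = 20009.00000
D_2 = 21409.63000
D_3 = 22908.30410
D_4 = 24511.88539
Terminal value at year 4: TV = D_4×(1+g_2)/(r−g_2) = 24806.02801/0.068 = 364794.52958
P_0 = D_1/(1+r)^1 + D_2/(1+r)^2 + D_3/(1+r)^3 + D_4/(1+r)^4 + TV/(1+r)^4
    = 18526.85185 + 18355.30693 + 18185.35038 + 18016.96751 + 268134.86938 = 341219.34605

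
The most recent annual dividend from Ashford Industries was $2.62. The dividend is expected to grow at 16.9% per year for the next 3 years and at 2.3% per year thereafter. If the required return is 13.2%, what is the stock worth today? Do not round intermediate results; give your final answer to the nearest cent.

D_1 = 3.06278
D_2 = 3.58039
D_3 = 4.18548
Terminal value at year 3: TV = D_3×(1+g_2)/(r−g_2) = 4.28174/0.109 = 39.28203
P_0 = D_1/(1+r)^1 + D_2/(1+r)^2 + D_3/(1+r)^3 + TV/(1+r)^3
    = 2.70564 + 2.79407 + 2.88540 + 27.08038 = 35.46548

$35.47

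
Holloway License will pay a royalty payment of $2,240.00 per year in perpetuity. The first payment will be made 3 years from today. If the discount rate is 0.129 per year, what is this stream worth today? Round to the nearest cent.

Value at end of year 2: C / r = $2,240.00 / 0.129 = $17,364.3411
Discount to today: PV = $17,364.3411 / (1 + 0.129)^2 = $17,364.3411 / 1.274641 = $13,622.93

$13622.93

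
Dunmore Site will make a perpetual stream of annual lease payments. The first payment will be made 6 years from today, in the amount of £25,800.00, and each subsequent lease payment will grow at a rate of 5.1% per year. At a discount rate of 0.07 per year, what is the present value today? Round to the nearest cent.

£968160.18

Value at end of year 5: C₁ / (r − g) = £25,800.00 / (0.07 − 0.051) = £1,357,894.7368
Discount to today: PV = £1,357,894.7368 / (1 + 0.07)^5 = £1,357,894.7368 / 1.402552 = £968,160.18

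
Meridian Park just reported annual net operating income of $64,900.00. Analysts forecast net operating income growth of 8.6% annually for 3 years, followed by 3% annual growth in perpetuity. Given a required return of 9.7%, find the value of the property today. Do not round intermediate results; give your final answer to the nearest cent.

$1158824.41

D_1 = 70481.40000
D_2 = 76542.80040
D_3 = 83125.48123
Terminal value at year 3: TV = D_3×(1+g_2)/(r−g_2) = 85619.24567/0.067 = 1277899.18913
P_0 = D_1/(1+r)^1 + D_2/(1+r)^2 + D_3/(1+r)^3 + TV/(1+r)^3
    = 64249.22516 + 63604.97586 + 62967.18668 + 968003.01912 = 1158824.40683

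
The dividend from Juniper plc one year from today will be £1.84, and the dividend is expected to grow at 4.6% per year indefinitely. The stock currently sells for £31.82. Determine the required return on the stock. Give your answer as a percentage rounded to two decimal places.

P = D₁/(r − g) ⇒ r = D₁/P + g = £1.8400/£31.82 + 0.046 = 0.057825 + 0.046 = 0.103825

10.38%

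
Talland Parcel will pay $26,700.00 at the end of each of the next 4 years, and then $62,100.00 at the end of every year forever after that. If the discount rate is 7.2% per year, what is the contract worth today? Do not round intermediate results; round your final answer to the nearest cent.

PV of 4-year annuity: $26,700.00 × [1 − (1+0.072)^−4] / 0.072 = 90031.70395
Perpetuity value at year 4: $62,100.00 / 0.072 = 862500.00000
PV of perpetuity: 862500.00000 / (1+0.072)^4 = 653100.41890
Total PV = 90031.70395 + 653100.41890 = 743132.12285

$743132.12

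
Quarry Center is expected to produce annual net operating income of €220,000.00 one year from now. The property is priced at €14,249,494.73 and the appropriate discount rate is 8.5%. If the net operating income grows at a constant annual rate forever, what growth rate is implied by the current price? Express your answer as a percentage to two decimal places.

P = D₁/(r−g) ⇒ g = r − D₁/P = 0.085 − €220,000.00/€14,249,494.73 = 0.069561

6.96%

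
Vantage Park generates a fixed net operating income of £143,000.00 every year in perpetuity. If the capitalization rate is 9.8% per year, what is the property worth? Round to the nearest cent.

£1459183.67

Level perpetuity: PV = C / r = £143,000.00 / 0.098 = £1,459,183.67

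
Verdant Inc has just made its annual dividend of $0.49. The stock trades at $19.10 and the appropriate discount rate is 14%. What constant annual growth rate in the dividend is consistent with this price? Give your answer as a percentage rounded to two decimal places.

P = D₀(1+g)/(r−g) ⇒ P(r−g) = D₀(1+g) ⇒ g(P+D₀) = P·r − D₀
g = (P·r − D₀)/(P + D₀) = ($19.10×0.14 − $0.49) / ($19.10 + $0.49) = 0.111485

11.15%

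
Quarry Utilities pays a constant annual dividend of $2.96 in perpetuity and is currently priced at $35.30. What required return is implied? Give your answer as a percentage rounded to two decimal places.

P = C/r ⇒ r = C/P = $2.96/$35.30 = 0.083853

8.39%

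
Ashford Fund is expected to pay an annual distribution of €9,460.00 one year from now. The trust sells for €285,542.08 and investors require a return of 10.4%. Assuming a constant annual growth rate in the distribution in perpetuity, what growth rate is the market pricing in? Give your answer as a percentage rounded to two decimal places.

7.09%

P = D₁/(r−g) ⇒ g = r − D₁/P = 0.104 − €9,460.00/€285,542.08 = 0.070870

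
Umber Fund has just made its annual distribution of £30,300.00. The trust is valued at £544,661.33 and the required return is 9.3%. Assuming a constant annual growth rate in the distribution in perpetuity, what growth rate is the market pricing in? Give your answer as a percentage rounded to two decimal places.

P = D₀(1+g)/(r−g) ⇒ P(r−g) = D₀(1+g) ⇒ g(P+D₀) = P·r − D₀
g = (P·r − D₀)/(P + D₀) = (£544,661.33×0.093 − £30,300.00) / (£544,661.33 + £30,300.00) = 0.035400

3.54%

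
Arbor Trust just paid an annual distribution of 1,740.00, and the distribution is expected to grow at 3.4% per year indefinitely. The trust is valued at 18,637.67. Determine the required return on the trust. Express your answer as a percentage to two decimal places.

13.05%

D₁ = 1,740.00 × 1.034 = 1,799.1600
P = D₁/(r − g) ⇒ r = D₁/P + g = 1,799.1600/18,637.67 + 0.034 = 0.096534 + 0.034 = 0.130534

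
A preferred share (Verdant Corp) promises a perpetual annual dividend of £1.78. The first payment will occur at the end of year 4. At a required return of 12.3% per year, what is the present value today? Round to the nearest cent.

Value at end of year 3: C / r = £1.78 / 0.123 = £14.4715
Discount to today: PV = £14.4715 / (1 + 0.123)^3 = £14.4715 / 1.416248 = £10.22

£10.22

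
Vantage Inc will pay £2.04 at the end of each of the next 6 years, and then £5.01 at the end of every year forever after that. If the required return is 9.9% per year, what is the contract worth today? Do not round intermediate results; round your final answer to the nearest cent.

PV of 6-year annuity: £2.04 × [1 − (1+0.099)^−6] / 0.099 = 8.91083
Perpetuity value at year 6: £5.01 / 0.099 = 50.60606
PV of perpetuity: 50.60606 / (1+0.099)^6 = 28.72211
Total PV = 8.91083 + 28.72211 = 37.63294

£37.63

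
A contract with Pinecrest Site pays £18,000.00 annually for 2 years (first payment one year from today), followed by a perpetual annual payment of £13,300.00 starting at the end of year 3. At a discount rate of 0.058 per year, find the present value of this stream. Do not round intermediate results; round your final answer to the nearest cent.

PV of 2-year annuity: £18,000.00 × [1 − (1+0.058)^−2] / 0.058 = 33093.79255
Perpetuity value at year 2: £13,300.00 / 0.058 = 229310.34483
PV of perpetuity: 229310.34483 / (1+0.058)^2 = 204857.70922
Total PV = 33093.79255 + 204857.70922 = 237951.50177

£237951.50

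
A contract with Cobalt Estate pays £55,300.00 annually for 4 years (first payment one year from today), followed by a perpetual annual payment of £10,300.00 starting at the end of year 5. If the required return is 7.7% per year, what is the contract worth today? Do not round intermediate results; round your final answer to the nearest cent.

PV of 4-year annuity: £55,300.00 × [1 − (1+0.077)^−4] / 0.077 = 184390.39308
Perpetuity value at year 4: £10,300.00 / 0.077 = 133766.23377
PV of perpetuity: 133766.23377 / (1+0.077)^4 = 99422.27267
Total PV = 184390.39308 + 99422.27267 = 283812.66575

£283812.67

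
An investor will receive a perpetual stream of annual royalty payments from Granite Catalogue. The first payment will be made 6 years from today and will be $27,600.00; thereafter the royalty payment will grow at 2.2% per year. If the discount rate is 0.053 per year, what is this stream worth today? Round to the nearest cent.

Value at end of year 5: C₁ / (r − g) = $27,600.00 / (0.053 − 0.022) = $890,322.5806
Discount to today: PV = $890,322.5806 / (1 + 0.053)^5 = $890,322.5806 / 1.294619 = $687,710.31

$687710.31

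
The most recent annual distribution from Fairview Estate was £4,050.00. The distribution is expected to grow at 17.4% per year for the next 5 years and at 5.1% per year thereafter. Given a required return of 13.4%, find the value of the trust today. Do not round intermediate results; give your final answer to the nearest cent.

£83485.81

D_1 = 4754.70000
D_2 = 5582.01780
D_3 = 6553.28890
D_4 = 7693.56117
D_5 = 9032.24081
Terminal value at year 5: TV = D_5×(1+g_2)/(r−g_2) = 9492.88509/0.083 = 114372.10951
P_0 = D_1/(1+r)^1 + D_2/(1+r)^2 + D_3/(1+r)^3 + D_4/(1+r)^4 + D_5/(1+r)^5 + TV/(1+r)^5
    = 4192.85714 + 4340.75334 + 4493.86633 + 4652.38013 + 4816.48525 + 60989.46990 = 83485.81210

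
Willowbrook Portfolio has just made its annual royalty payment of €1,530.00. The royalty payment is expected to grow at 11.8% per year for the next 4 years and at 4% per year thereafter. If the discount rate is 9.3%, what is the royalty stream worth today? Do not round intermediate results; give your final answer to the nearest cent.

D_1 = 1710.54000
D_2 = 1912.38372
D_3 = 2138.04500
D_4 = 2390.33431
Terminal value at year 4: TV = D_4×(1+g_2)/(r−g_2) = 2485.94768/0.053 = 46904.67323
P_0 = D_1/(1+r)^1 + D_2/(1+r)^2 + D_3/(1+r)^3 + D_4/(1+r)^4 + TV/(1+r)^4
    = 1564.99543 + 1600.79130 + 1637.40592 + 1674.85802 + 32865.13851 = 39343.18917

€39343.19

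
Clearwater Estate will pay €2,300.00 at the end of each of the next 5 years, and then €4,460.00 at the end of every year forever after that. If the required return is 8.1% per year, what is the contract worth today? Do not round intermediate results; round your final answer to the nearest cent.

€46460.16

PV of 5-year annuity: €2,300.00 × [1 − (1+0.081)^−5] / 0.081 = 9159.08038
Perpetuity value at year 5: €4,460.00 / 0.081 = 55061.72840
PV of perpetuity: 55061.72840 / (1+0.081)^5 = 37301.07688
Total PV = 9159.08038 + 37301.07688 = 46460.15726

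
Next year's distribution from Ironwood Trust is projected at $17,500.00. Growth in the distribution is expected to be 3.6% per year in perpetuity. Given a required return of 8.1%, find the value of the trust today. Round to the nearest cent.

Growing perpetuity: P = D₁ / (r − g) = $17,500.0000 / (0.081 − 0.036) = $388,888.89

$388888.89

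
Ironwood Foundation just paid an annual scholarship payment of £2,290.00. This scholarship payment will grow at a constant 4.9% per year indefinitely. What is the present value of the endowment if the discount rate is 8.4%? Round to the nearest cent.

£68634.57

D₁ = D₀ × (1 + g) = £2,290.00 × 1.049 = £2,402.2100
Growing perpetuity: P = D₁ / (r − g) = £2,402.2100 / (0.084 − 0.049) = £68,634.57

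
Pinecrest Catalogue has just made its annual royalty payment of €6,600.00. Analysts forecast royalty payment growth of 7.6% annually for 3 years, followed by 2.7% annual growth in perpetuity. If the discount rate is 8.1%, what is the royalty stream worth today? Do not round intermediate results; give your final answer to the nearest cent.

€143405.91

D_1 = 7101.60000
D_2 = 7641.32160
D_3 = 8222.06204
Terminal value at year 3: TV = D_3×(1+g_2)/(r−g_2) = 8444.05772/0.054 = 156371.43920
P_0 = D_1/(1+r)^1 + D_2/(1+r)^2 + D_3/(1+r)^3 + TV/(1+r)^3
    = 6569.47271 + 6539.08662 + 6508.84108 + 123788.51454 = 143405.91495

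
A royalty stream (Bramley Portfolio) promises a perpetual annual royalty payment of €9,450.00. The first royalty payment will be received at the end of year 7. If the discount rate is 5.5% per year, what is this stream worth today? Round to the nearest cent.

Value at end of year 6: C / r = €9,450.00 / 0.055 = €171,818.1818
Discount to today: PV = €171,818.1818 / (1 + 0.055)^6 = €171,818.1818 / 1.378843 = €124,610.42

€124610.42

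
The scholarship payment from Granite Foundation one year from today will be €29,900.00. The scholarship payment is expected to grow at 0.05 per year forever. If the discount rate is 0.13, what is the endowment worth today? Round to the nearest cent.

€373750.00

Growing perpetuity: P = D₁ / (r − g) = €29,900.0000 / (0.13 − 0.05) = €373,750.00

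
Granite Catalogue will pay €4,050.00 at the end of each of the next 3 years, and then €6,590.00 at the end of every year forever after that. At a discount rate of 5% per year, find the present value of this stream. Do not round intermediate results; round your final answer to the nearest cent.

PV of 3-year annuity: €4,050.00 × [1 − (1+0.05)^−3] / 0.05 = 11029.15452
Perpetuity value at year 3: €6,590.00 / 0.05 = 131800.00000
PV of perpetuity: 131800.00000 / (1+0.05)^3 = 113853.79549
Total PV = 11029.15452 + 113853.79549 = 124882.95001

€124882.95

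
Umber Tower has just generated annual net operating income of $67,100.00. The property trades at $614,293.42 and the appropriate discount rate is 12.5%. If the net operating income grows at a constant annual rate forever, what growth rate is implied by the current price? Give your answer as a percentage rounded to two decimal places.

1.42%

P = D₀(1+g)/(r−g) ⇒ P(r−g) = D₀(1+g) ⇒ g(P+D₀) = P·r − D₀
g = (P·r − D₀)/(P + D₀) = ($614,293.42×0.125 − $67,100.00) / ($614,293.42 + $67,100.00) = 0.014216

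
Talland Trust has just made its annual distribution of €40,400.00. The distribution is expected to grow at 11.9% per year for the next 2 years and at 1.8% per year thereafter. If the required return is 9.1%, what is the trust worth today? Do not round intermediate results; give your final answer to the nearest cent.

€676612.62

D_1 = 45207.60000
D_2 = 50587.30440
Terminal value at year 2: TV = D_2×(1+g_2)/(r−g_2) = 51497.87588/0.073 = 705450.35451
P_0 = D_1/(1+r)^1 + D_2/(1+r)^2 + TV/(1+r)^2
    = 41436.84693 + 42500.30405 + 592675.47286 = 676612.62383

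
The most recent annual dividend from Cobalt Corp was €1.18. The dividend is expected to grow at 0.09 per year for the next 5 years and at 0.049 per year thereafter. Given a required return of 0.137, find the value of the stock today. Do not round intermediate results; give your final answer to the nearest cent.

€16.60

D_1 = 1.28620
D_2 = 1.40196
D_3 = 1.52813
D_4 = 1.66567
D_5 = 1.81558
Terminal value at year 5: TV = D_5×(1+g_2)/(r−g_2) = 1.90454/0.088 = 21.64249
P_0 = D_1/(1+r)^1 + D_2/(1+r)^2 + D_3/(1+r)^3 + D_4/(1+r)^4 + D_5/(1+r)^5 + TV/(1+r)^5
    = 1.13122 + 1.08446 + 1.03963 + 0.99666 + 0.95546 + 11.38951 = 16.59694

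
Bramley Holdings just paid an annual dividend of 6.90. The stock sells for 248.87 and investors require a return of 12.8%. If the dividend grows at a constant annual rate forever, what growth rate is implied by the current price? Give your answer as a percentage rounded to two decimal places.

P = D₀(1+g)/(r−g) ⇒ P(r−g) = D₀(1+g) ⇒ g(P+D₀) = P·r − D₀
g = (P·r − D₀)/(P + D₀) = (248.87×0.128 − 6.90) / (248.87 + 6.90) = 0.097570

9.76%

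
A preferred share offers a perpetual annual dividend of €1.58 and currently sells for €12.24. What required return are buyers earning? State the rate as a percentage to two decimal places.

12.91%

P = C/r ⇒ r = C/P = €1.58/€12.24 = 0.129085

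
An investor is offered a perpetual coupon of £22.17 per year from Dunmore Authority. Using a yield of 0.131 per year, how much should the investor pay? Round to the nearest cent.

Level perpetuity: PV = C / r = £22.17 / 0.131 = £169.24

£169.24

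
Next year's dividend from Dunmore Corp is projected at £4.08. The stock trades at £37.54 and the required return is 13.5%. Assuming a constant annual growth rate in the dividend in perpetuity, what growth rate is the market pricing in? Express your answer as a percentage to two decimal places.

P = D₁/(r−g) ⇒ g = r − D₁/P = 0.135 − £4.08/£37.54 = 0.026316

2.63%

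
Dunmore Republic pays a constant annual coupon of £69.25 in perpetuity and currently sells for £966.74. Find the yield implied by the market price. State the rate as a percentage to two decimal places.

7.16%

P = C/r ⇒ r = C/P = £69.25/£966.74 = 0.071632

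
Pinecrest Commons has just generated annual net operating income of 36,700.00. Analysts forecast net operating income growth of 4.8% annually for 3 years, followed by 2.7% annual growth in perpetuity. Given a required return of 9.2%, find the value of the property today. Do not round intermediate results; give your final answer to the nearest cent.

D_1 = 38461.60000
D_2 = 40307.75680
D_3 = 42242.52913
Terminal value at year 3: TV = D_3×(1+g_2)/(r−g_2) = 43383.07741/0.065 = 667431.96020
P_0 = D_1/(1+r)^1 + D_2/(1+r)^2 + D_3/(1+r)^3 + TV/(1+r)^3
    = 35221.24542 + 33802.07436 + 32440.08602 + 512553.35905 = 614016.76485

614016.76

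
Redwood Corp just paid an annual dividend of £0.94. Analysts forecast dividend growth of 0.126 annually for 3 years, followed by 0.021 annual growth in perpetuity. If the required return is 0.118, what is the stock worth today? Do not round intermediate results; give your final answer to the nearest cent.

£12.97

D_1 = 1.05844
D_2 = 1.19180
D_3 = 1.34197
Terminal value at year 3: TV = D_3×(1+g_2)/(r−g_2) = 1.37015/0.097 = 14.12528
P_0 = D_1/(1+r)^1 + D_2/(1+r)^2 + D_3/(1+r)^3 + TV/(1+r)^3
    = 0.94673 + 0.95350 + 0.96032 + 10.10815 = 12.96870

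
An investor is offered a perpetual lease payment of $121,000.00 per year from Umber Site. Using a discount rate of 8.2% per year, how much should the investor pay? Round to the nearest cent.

$1475609.76

Level perpetuity: PV = C / r = $121,000.00 / 0.082 = $1,475,609.76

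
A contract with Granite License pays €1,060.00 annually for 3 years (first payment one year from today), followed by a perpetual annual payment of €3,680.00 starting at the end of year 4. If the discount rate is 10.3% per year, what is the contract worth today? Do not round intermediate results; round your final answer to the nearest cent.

PV of 3-year annuity: €1,060.00 × [1 − (1+0.103)^−3] / 0.103 = 2622.20271
Perpetuity value at year 3: €3,680.00 / 0.103 = 35728.15534
PV of perpetuity: 35728.15534 / (1+0.103)^3 = 26624.65915
Total PV = 2622.20271 + 26624.65915 = 29246.86186

€29246.86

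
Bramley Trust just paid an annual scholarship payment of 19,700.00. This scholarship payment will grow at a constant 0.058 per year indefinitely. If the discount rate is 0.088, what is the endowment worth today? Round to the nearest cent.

694753.33

D₁ = D₀ × (1 + g) = 19,700.00 × 1.058 = 20,842.6000
Growing perpetuity: P = D₁ / (r − g) = 20,842.6000 / (0.088 − 0.058) = 694,753.33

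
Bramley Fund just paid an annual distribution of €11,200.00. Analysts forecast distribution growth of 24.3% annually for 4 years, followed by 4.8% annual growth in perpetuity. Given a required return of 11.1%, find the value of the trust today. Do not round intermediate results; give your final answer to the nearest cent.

€351706.25

D_1 = 13921.60000
D_2 = 17304.54880
D_3 = 21509.55416
D_4 = 26736.37582
Terminal value at year 4: TV = D_4×(1+g_2)/(r−g_2) = 28019.72186/0.063 = 444757.48981
P_0 = D_1/(1+r)^1 + D_2/(1+r)^2 + D_3/(1+r)^3 + D_4/(1+r)^4 + TV/(1+r)^4
    = 12530.69307 + 14019.48829 + 15685.17006 + 17548.75462 + 291922.14041 = 351706.24645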